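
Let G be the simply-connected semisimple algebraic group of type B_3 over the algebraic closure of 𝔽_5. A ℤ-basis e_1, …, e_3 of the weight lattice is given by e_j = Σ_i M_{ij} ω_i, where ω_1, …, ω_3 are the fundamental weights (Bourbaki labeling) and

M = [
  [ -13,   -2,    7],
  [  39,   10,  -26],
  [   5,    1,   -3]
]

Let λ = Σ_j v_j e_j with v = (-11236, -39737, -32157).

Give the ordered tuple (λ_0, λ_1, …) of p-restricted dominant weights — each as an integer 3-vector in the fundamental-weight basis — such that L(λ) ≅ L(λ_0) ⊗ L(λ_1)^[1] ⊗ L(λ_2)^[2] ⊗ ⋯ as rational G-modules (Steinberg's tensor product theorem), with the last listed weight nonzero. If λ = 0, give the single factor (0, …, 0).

Converting to the ω-basis (c_i = row i of M dotted with v = (-11236, -39737, -32157)):
  c_1 = (-13)·(-11236) + (-2)·(-39737) + (7)·(-32157) = 443
  c_2 = (39)·(-11236) + (10)·(-39737) + (-26)·(-32157) = 508
  c_3 = (5)·(-11236) + (1)·(-39737) + (-3)·(-32157) = 554
Base-5 expansion of each c_i:
  c_1 = 443 = 3·5^0 + 3·5^1 + 2·5^2 + 3·5^3
  c_2 = 508 = 3·5^0 + 1·5^1 + 0·5^2 + 4·5^3
  c_3 = 554 = 4·5^0 + 0·5^1 + 2·5^2 + 4·5^3
λ_0 = (3, 3, 4)
λ_1 = (3, 1, 0)
λ_2 = (2, 0, 2)
λ_3 = (3, 4, 4)

((3, 3, 4), (3, 1, 0), (2, 0, 2), (3, 4, 4))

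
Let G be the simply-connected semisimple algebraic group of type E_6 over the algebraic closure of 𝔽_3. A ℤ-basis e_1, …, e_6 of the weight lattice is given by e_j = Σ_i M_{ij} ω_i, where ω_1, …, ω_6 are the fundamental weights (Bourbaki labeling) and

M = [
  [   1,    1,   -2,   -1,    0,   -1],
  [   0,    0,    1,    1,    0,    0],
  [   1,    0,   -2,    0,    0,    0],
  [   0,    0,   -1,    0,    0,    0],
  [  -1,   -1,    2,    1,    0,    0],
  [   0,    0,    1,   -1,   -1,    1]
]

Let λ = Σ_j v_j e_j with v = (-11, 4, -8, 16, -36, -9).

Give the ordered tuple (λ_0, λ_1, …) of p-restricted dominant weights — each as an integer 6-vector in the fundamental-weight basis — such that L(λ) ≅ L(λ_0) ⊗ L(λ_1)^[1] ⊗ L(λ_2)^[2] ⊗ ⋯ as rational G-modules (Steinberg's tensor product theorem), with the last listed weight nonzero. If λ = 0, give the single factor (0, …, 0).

Compute c_i = Σ_j M_{ij} v_j with v = (-11, 4, -8, 16, -36, -9):
  c_1 = (1)·(-11) + 1·4 + (-2)·(-8) + (-1)·(16) + (0)·(-36) + (-1)·(-9) = 2
  c_2 = (0)·(-11) + 0·4 + (1)·(-8) + 1·16 + (0)·(-36) + (0)·(-9) = 8
  c_3 = (1)·(-11) + 0·4 + (-2)·(-8) + 0·16 + (0)·(-36) + (0)·(-9) = 5
  c_4 = (0)·(-11) + 0·4 + (-1)·(-8) + 0·16 + (0)·(-36) + (0)·(-9) = 8
  c_5 = (-1)·(-11) + (-1)·(4) + (2)·(-8) + 1·16 + (0)·(-36) + (0)·(-9) = 7
  c_6 = (0)·(-11) + 0·4 + (1)·(-8) + (-1)·(16) + (-1)·(-36) + (1)·(-9) = 3
Base-3 expansion of each c_i:
  c_1 = 2 = 2·3^0
  c_2 = 8 = 2·3^0 + 2·3^1
  c_3 = 5 = 2·3^0 + 1·3^1
  c_4 = 8 = 2·3^0 + 2·3^1
  c_5 = 7 = 1·3^0 + 2·3^1
  c_6 = 3 = 0·3^0 + 1·3^1
λ_0 = (2, 2, 2, 2, 1, 0)
λ_1 = (0, 2, 1, 2, 2, 1)

((2, 2, 2, 2, 1, 0), (0, 2, 1, 2, 2, 1))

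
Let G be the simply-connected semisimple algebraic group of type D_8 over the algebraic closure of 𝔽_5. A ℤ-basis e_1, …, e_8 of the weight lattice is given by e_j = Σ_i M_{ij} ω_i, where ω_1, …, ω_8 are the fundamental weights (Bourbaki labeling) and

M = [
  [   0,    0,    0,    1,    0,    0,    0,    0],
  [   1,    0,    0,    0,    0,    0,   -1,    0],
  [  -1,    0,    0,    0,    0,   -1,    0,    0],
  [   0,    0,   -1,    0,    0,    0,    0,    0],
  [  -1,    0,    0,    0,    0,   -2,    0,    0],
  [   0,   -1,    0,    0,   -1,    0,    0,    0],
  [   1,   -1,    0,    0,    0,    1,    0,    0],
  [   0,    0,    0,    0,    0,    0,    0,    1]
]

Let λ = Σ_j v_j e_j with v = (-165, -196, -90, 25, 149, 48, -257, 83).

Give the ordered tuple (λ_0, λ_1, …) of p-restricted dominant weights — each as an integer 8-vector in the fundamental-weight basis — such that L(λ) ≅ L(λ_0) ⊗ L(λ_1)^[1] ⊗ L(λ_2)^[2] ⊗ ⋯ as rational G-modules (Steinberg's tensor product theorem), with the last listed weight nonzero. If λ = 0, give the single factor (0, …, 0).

ω-coordinates c = M·v, v = (-165, -196, -90, 25, 149, 48, -257, 83):
  c_1 = 0*-165 + 0*-196 + 0*-90 + 1*25 + 0*149 + 0*48 + 0*-257 + 0*83 = 25
  c_2 = 1*-165 + 0*-196 + 0*-90 + 0*25 + 0*149 + 0*48 + -1*-257 + 0*83 = 92
  c_3 = -1*-165 + 0*-196 + 0*-90 + 0*25 + 0*149 + -1*48 + 0*-257 + 0*83 = 117
  c_4 = 0*-165 + 0*-196 + -1*-90 + 0*25 + 0*149 + 0*48 + 0*-257 + 0*83 = 90
  c_5 = -1*-165 + 0*-196 + 0*-90 + 0*25 + 0*149 + -2*48 + 0*-257 + 0*83 = 69
  c_6 = 0*-165 + -1*-196 + 0*-90 + 0*25 + -1*149 + 0*48 + 0*-257 + 0*83 = 47
  c_7 = 1*-165 + -1*-196 + 0*-90 + 0*25 + 0*149 + 1*48 + 0*-257 + 0*83 = 79
  c_8 = 0*-165 + 0*-196 + 0*-90 + 0*25 + 0*149 + 0*48 + 0*-257 + 1*83 = 83
Writing each c_i in base p = 5:
  c_1 = 25 = 0·5^0 + 0·5^1 + 1·5^2
  c_2 = 92 = 2·5^0 + 3·5^1 + 3·5^2
  c_3 = 117 = 2·5^0 + 3·5^1 + 4·5^2
  c_4 = 90 = 0·5^0 + 3·5^1 + 3·5^2
  c_5 = 69 = 4·5^0 + 3·5^1 + 2·5^2
  c_6 = 47 = 2·5^0 + 4·5^1 + 1·5^2
  c_7 = 79 = 4·5^0 + 0·5^1 + 3·5^2
  c_8 = 83 = 3·5^0 + 1·5^1 + 3·5^2
Factor λ_0 = (0, 2, 2, 0, 4, 2, 4, 3)
Factor λ_1 = (0, 3, 3, 3, 3, 4, 0, 1)
Factor λ_2 = (1, 3, 4, 3, 2, 1, 3, 3)

((0, 2, 2, 0, 4, 2, 4, 3), (0, 3, 3, 3, 3, 4, 0, 1), (1, 3, 4, 3, 2, 1, 3, 3))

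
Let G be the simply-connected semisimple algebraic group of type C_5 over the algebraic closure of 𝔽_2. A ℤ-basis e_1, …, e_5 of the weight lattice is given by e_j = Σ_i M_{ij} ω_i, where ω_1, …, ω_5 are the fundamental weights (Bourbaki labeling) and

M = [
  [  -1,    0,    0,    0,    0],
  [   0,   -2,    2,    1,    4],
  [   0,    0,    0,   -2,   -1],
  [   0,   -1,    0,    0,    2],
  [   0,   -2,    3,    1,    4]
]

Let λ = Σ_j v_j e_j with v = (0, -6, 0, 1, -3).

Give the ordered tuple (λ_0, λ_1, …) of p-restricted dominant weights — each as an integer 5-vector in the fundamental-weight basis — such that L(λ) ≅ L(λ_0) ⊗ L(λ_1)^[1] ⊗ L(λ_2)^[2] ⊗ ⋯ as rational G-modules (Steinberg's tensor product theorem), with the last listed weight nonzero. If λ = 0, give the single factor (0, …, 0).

In the fundamental-weight basis, λ has coordinates c = M·v (v = (0, -6, 0, 1, -3)):
  c_1 = -1*0 + 0*-6 + 0*0 + 0*1 + 0*-3 = 0
  c_2 = 0*0 + -2*-6 + 2*0 + 1*1 + 4*-3 = 1
  c_3 = 0*0 + 0*-6 + 0*0 + -2*1 + -1*-3 = 1
  c_4 = 0*0 + -1*-6 + 0*0 + 0*1 + 2*-3 = 0
  c_5 = 0*0 + -2*-6 + 3*0 + 1*1 + 4*-3 = 1
Expand coordinatewise in base 2:
  c_1 = 0
  c_2 = 1 = 1·2^0
  c_3 = 1 = 1·2^0
  c_4 = 0
  c_5 = 1 = 1·2^0
λ_0 = (0, 1, 1, 0, 1)

((0, 1, 1, 0, 1),)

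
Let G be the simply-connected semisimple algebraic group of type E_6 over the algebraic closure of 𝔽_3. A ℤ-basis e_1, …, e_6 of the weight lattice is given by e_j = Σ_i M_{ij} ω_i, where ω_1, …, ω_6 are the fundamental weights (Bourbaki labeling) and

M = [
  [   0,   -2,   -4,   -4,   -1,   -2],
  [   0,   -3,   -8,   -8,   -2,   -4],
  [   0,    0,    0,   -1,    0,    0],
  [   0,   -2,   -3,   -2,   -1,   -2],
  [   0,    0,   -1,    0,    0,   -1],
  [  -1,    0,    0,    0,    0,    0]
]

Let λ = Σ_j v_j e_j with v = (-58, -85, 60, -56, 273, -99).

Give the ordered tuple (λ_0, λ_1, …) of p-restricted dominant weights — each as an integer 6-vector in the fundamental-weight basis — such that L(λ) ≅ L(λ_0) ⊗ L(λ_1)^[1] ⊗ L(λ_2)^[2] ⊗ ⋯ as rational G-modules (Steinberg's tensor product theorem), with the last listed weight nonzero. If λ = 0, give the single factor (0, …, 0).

ω-coordinates c = M·v, v = (-58, -85, 60, -56, 273, -99):
  c_1 = 0*-58 + -2*-85 + -4*60 + -4*-56 + -1*273 + -2*-99 = 79
  c_2 = 0*-58 + -3*-85 + -8*60 + -8*-56 + -2*273 + -4*-99 = 73
  c_3 = 0*-58 + 0*-85 + 0*60 + -1*-56 + 0*273 + 0*-99 = 56
  c_4 = 0*-58 + -2*-85 + -3*60 + -2*-56 + -1*273 + -2*-99 = 27
  c_5 = 0*-58 + 0*-85 + -1*60 + 0*-56 + 0*273 + -1*-99 = 39
  c_6 = -1*-58 + 0*-85 + 0*60 + 0*-56 + 0*273 + 0*-99 = 58
Base-3 expansion of each c_i:
  c_1 = 79 = 1·3^0 + 2·3^1 + 2·3^2 + 2·3^3
  c_2 = 73 = 1·3^0 + 0·3^1 + 2·3^2 + 2·3^3
  c_3 = 56 = 2·3^0 + 0·3^1 + 0·3^2 + 2·3^3
  c_4 = 27 = 0·3^0 + 0·3^1 + 0·3^2 + 1·3^3
  c_5 = 39 = 0·3^0 + 1·3^1 + 1·3^2 + 1·3^3
  c_6 = 58 = 1·3^0 + 1·3^1 + 0·3^2 + 2·3^3
λ_0 = (1, 1, 2, 0, 0, 1)
λ_1 = (2, 0, 0, 0, 1, 1)
λ_2 = (2, 2, 0, 0, 1, 0)
λ_3 = (2, 2, 2, 1, 1, 2)

((1, 1, 2, 0, 0, 1), (2, 0, 0, 0, 1, 1), (2, 2, 0, 0, 1, 0), (2, 2, 2, 1, 1, 2))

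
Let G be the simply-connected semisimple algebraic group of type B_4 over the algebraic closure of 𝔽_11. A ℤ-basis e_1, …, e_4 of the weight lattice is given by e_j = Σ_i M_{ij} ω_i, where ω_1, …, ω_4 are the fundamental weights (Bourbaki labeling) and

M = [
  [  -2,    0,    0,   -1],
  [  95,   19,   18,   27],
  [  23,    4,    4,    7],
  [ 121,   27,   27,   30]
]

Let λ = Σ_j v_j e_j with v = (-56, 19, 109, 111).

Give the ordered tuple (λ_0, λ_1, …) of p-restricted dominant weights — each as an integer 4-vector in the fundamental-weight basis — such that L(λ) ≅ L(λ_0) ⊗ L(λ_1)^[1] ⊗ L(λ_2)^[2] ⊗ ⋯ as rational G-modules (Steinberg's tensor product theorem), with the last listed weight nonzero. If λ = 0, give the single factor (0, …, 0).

Change of basis e → ω: c = M·v where v = (-56, 19, 109, 111):
  c_1 = -2*-56 + 0*19 + 0*109 + -1*111 = 1
  c_2 = 95*-56 + 19*19 + 18*109 + 27*111 = 0
  c_3 = 23*-56 + 4*19 + 4*109 + 7*111 = 1
  c_4 = 121*-56 + 27*19 + 27*109 + 30*111 = 10
Expand coordinatewise in base 11:
  c_1 = 1 = 1·11^0
  c_2 = 0
  c_3 = 1 = 1·11^0
  c_4 = 10 = 10·11^0
λ_0 = (1, 0, 1, 10)

((1, 0, 1, 10),)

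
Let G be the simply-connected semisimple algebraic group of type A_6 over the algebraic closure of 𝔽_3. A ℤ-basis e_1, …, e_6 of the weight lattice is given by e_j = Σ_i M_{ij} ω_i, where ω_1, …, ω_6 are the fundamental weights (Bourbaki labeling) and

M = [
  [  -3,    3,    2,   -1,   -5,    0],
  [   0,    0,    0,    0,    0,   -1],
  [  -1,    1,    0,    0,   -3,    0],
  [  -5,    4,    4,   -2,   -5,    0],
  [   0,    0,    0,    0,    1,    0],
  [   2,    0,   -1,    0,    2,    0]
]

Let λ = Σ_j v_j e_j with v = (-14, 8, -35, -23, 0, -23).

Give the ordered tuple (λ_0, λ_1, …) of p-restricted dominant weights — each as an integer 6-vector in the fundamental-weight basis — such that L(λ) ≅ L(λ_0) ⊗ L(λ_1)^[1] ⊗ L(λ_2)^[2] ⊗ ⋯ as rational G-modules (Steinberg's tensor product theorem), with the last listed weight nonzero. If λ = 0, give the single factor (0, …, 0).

Converting to the ω-basis (c_i = row i of M dotted with v = (-14, 8, -35, -23, 0, -23)):
  c_1 = -3*-14 + 3*8 + 2*-35 + -1*-23 + -5*0 + 0*-23 = 19
  c_2 = 0*-14 + 0*8 + 0*-35 + 0*-23 + 0*0 + -1*-23 = 23
  c_3 = -1*-14 + 1*8 + 0*-35 + 0*-23 + -3*0 + 0*-23 = 22
  c_4 = -5*-14 + 4*8 + 4*-35 + -2*-23 + -5*0 + 0*-23 = 8
  c_5 = 0*-14 + 0*8 + 0*-35 + 0*-23 + 1*0 + 0*-23 = 0
  c_6 = 2*-14 + 0*8 + -1*-35 + 0*-23 + 2*0 + 0*-23 = 7
Base-3 expansion of each c_i:
  c_1 = 19 = 1·3^0 + 0·3^1 + 2·3^2
  c_2 = 23 = 2·3^0 + 1·3^1 + 2·3^2
  c_3 = 22 = 1·3^0 + 1·3^1 + 2·3^2
  c_4 = 8 = 2·3^0 + 2·3^1
  c_5 = 0
  c_6 = 7 = 1·3^0 + 2·3^1
λ_0 = (1, 2, 1, 2, 0, 1)
λ_1 = (0, 1, 1, 2, 0, 2)
λ_2 = (2, 2, 2, 0, 0, 0)

((1, 2, 1, 2, 0, 1), (0, 1, 1, 2, 0, 2), (2, 2, 2, 0, 0, 0))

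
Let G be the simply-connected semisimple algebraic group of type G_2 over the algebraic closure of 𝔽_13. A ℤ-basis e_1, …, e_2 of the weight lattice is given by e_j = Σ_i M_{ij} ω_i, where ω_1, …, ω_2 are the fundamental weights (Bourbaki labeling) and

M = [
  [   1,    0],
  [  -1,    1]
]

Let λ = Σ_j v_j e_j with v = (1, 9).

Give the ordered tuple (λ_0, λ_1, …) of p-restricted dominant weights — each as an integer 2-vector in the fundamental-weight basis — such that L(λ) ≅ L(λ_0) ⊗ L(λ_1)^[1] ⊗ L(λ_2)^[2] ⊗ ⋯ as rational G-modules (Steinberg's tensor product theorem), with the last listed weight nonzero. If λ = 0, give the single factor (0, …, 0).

Change of basis e → ω: c = M·v where v = (1, 9):
  c_1 = 1*1 + 0*9 = 1
  c_2 = -1*1 + 1*9 = 8
Writing each c_i in base p = 13:
  c_1 = 1 = 1·13^0
  c_2 = 8 = 8·13^0
Factor λ_0 = (1, 8)

((1, 8),)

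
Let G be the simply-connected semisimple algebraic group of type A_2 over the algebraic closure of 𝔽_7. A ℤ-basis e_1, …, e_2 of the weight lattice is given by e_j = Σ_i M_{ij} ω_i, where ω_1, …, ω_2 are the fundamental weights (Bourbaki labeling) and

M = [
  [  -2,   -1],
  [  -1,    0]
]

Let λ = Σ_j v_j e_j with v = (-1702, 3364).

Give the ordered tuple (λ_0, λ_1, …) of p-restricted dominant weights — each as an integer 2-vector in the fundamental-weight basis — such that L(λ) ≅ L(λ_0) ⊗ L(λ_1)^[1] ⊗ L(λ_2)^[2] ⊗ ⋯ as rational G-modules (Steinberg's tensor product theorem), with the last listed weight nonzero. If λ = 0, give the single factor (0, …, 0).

((5, 1), (5, 5), (0, 6), (0, 4))

ω-coordinates c = M·v, v = (-1702, 3364):
  c_1 = -2*-1702 + -1*3364 = 40
  c_2 = -1*-1702 + 0*3364 = 1702
Base-7 expansion of each c_i:
  c_1 = 40 = 5·7^0 + 5·7^1
  c_2 = 1702 = 1·7^0 + 5·7^1 + 6·7^2 + 4·7^3
Factor λ_0 = (5, 1)
Factor λ_1 = (5, 5)
Factor λ_2 = (0, 6)
Factor λ_3 = (0, 4)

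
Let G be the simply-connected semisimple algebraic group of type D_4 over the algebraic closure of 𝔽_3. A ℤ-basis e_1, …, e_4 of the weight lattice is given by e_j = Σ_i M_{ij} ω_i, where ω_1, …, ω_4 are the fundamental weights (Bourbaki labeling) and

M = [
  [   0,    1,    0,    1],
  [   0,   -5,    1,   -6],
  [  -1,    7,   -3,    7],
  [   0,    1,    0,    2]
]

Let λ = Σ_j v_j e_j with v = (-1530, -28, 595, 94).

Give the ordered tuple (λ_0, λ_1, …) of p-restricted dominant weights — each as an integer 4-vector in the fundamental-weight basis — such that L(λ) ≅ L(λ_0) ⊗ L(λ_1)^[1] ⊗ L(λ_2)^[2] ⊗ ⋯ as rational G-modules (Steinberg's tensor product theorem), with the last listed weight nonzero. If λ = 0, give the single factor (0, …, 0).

Compute c_i = Σ_j M_{ij} v_j with v = (-1530, -28, 595, 94):
  c_1 = (0)·(-1530) + (1)·(-28) + (0)·(595) + (1)·(94) = 66
  c_2 = (0)·(-1530) + (-5)·(-28) + (1)·(595) + (-6)·(94) = 171
  c_3 = (-1)·(-1530) + (7)·(-28) + (-3)·(595) + (7)·(94) = 207
  c_4 = (0)·(-1530) + (1)·(-28) + (0)·(595) + (2)·(94) = 160
Expand coordinatewise in base 3:
  c_1 = 66 = 0·3^0 + 1·3^1 + 1·3^2 + 2·3^3
  c_2 = 171 = 0·3^0 + 0·3^1 + 1·3^2 + 0·3^3 + 2·3^4
  c_3 = 207 = 0·3^0 + 0·3^1 + 2·3^2 + 1·3^3 + 2·3^4
  c_4 = 160 = 1·3^0 + 2·3^1 + 2·3^2 + 2·3^3 + 1·3^4
λ_0 = (0, 0, 0, 1)
λ_1 = (1, 0, 0, 2)
λ_2 = (1, 1, 2, 2)
λ_3 = (2, 0, 1, 2)
λ_4 = (0, 2, 2, 1)

((0, 0, 0, 1), (1, 0, 0, 2), (1, 1, 2, 2), (2, 0, 1, 2), (0, 2, 2, 1))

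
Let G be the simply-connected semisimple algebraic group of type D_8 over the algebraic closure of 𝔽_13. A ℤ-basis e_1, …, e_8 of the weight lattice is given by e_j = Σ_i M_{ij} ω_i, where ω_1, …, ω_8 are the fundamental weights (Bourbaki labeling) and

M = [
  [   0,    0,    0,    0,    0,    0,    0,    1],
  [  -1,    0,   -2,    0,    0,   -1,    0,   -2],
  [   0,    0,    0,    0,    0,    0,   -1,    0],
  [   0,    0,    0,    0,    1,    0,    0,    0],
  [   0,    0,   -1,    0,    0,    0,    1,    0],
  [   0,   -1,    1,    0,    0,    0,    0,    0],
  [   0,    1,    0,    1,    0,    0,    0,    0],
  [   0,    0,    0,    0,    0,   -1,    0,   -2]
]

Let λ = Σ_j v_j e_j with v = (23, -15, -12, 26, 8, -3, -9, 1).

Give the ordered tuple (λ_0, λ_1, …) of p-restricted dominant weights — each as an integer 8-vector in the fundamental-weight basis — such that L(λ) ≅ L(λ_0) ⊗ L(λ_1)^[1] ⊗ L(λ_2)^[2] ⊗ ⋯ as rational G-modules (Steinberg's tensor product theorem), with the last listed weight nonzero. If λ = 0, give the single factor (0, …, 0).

((1, 2, 9, 8, 3, 3, 11, 1),)

Change of basis e → ω: c = M·v where v = (23, -15, -12, 26, 8, -3, -9, 1):
  c_1 = 0·23 + (0)·(-15) + (0)·(-12) + 0·26 + 0·8 + (0)·(-3) + (0)·(-9) + 1·1 = 1
  c_2 = (-1)·(23) + (0)·(-15) + (-2)·(-12) + 0·26 + 0·8 + (-1)·(-3) + (0)·(-9) + (-2)·(1) = 2
  c_3 = 0·23 + (0)·(-15) + (0)·(-12) + 0·26 + 0·8 + (0)·(-3) + (-1)·(-9) + 0·1 = 9
  c_4 = 0·23 + (0)·(-15) + (0)·(-12) + 0·26 + 1·8 + (0)·(-3) + (0)·(-9) + 0·1 = 8
  c_5 = 0·23 + (0)·(-15) + (-1)·(-12) + 0·26 + 0·8 + (0)·(-3) + (1)·(-9) + 0·1 = 3
  c_6 = 0·23 + (-1)·(-15) + (1)·(-12) + 0·26 + 0·8 + (0)·(-3) + (0)·(-9) + 0·1 = 3
  c_7 = 0·23 + (1)·(-15) + (0)·(-12) + 1·26 + 0·8 + (0)·(-3) + (0)·(-9) + 0·1 = 11
  c_8 = 0·23 + (0)·(-15) + (0)·(-12) + 0·26 + 0·8 + (-1)·(-3) + (0)·(-9) + (-2)·(1) = 1
Base-13 expansion of each c_i:
  c_1 = 1 = 1·13^0
  c_2 = 2 = 2·13^0
  c_3 = 9 = 9·13^0
  c_4 = 8 = 8·13^0
  c_5 = 3 = 3·13^0
  c_6 = 3 = 3·13^0
  c_7 = 11 = 11·13^0
  c_8 = 1 = 1·13^0
λ_0 = (1, 2, 9, 8, 3, 3, 11, 1)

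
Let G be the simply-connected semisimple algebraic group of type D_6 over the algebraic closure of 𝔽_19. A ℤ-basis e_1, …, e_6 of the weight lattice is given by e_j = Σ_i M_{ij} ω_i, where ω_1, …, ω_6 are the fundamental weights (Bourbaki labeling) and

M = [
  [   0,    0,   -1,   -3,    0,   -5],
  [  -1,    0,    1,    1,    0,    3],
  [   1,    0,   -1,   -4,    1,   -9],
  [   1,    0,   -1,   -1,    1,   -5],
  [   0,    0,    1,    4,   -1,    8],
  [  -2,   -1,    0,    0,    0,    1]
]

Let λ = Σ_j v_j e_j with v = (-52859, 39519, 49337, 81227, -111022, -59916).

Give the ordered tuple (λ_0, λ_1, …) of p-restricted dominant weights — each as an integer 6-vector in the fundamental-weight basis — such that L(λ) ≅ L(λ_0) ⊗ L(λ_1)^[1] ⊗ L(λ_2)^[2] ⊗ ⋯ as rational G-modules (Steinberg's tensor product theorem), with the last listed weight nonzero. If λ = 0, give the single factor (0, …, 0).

((7, 8, 16, 5, 11, 13), (3, 3, 1, 4, 8, 7), (18, 10, 3, 14, 16, 17))

Converting to the ω-basis (c_i = row i of M dotted with v = (-52859, 39519, 49337, 81227, -111022, -59916)):
  c_1 = (0)·(-52859) + (0)·(39519) + (-1)·(49337) + (-3)·(81227) + (0)·(-111022) + (-5)·(-59916) = 6562
  c_2 = (-1)·(-52859) + (0)·(39519) + (1)·(49337) + (1)·(81227) + (0)·(-111022) + (3)·(-59916) = 3675
  c_3 = (1)·(-52859) + (0)·(39519) + (-1)·(49337) + (-4)·(81227) + (1)·(-111022) + (-9)·(-59916) = 1118
  c_4 = (1)·(-52859) + (0)·(39519) + (-1)·(49337) + (-1)·(81227) + (1)·(-111022) + (-5)·(-59916) = 5135
  c_5 = (0)·(-52859) + (0)·(39519) + (1)·(49337) + (4)·(81227) + (-1)·(-111022) + (8)·(-59916) = 5939
  c_6 = (-2)·(-52859) + (-1)·(39519) + (0)·(49337) + (0)·(81227) + (0)·(-111022) + (1)·(-59916) = 6283
p = 19; digits c_i = Σ_j d_{ij}·19^j, 0 ≤ d_{ij} < 19:
  c_1 = 6562 = 7·19^0 + 3·19^1 + 18·19^2
  c_2 = 3675 = 8·19^0 + 3·19^1 + 10·19^2
  c_3 = 1118 = 16·19^0 + 1·19^1 + 3·19^2
  c_4 = 5135 = 5·19^0 + 4·19^1 + 14·19^2
  c_5 = 5939 = 11·19^0 + 8·19^1 + 16·19^2
  c_6 = 6283 = 13·19^0 + 7·19^1 + 17·19^2
λ_0 = (7, 8, 16, 5, 11, 13)
λ_1 = (3, 3, 1, 4, 8, 7)
λ_2 = (18, 10, 3, 14, 16, 17)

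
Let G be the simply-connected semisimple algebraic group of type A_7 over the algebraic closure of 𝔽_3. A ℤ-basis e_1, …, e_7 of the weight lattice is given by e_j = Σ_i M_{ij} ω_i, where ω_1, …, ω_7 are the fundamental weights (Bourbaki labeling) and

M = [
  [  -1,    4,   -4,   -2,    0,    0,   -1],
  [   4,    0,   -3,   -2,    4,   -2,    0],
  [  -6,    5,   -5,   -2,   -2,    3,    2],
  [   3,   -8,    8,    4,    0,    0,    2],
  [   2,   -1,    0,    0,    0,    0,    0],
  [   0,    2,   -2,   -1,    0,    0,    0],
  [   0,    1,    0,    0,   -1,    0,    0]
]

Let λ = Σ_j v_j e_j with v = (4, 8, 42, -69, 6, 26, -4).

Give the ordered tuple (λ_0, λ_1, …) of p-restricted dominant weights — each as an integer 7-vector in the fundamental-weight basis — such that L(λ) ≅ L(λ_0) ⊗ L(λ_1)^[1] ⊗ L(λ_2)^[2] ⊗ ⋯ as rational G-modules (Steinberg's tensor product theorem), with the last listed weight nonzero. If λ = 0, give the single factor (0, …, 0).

Compute c_i = Σ_j M_{ij} v_j with v = (4, 8, 42, -69, 6, 26, -4):
  c_1 = -1*4 + 4*8 + -4*42 + -2*-69 + 0*6 + 0*26 + -1*-4 = 2
  c_2 = 4*4 + 0*8 + -3*42 + -2*-69 + 4*6 + -2*26 + 0*-4 = 0
  c_3 = -6*4 + 5*8 + -5*42 + -2*-69 + -2*6 + 3*26 + 2*-4 = 2
  c_4 = 3*4 + -8*8 + 8*42 + 4*-69 + 0*6 + 0*26 + 2*-4 = 0
  c_5 = 2*4 + -1*8 + 0*42 + 0*-69 + 0*6 + 0*26 + 0*-4 = 0
  c_6 = 0*4 + 2*8 + -2*42 + -1*-69 + 0*6 + 0*26 + 0*-4 = 1
  c_7 = 0*4 + 1*8 + 0*42 + 0*-69 + -1*6 + 0*26 + 0*-4 = 2
Expand coordinatewise in base 3:
  c_1 = 2 = 2·3^0
  c_2 = 0
  c_3 = 2 = 2·3^0
  c_4 = 0
  c_5 = 0
  c_6 = 1 = 1·3^0
  c_7 = 2 = 2·3^0
Factor λ_0 = (2, 0, 2, 0, 0, 1, 2)

((2, 0, 2, 0, 0, 1, 2),)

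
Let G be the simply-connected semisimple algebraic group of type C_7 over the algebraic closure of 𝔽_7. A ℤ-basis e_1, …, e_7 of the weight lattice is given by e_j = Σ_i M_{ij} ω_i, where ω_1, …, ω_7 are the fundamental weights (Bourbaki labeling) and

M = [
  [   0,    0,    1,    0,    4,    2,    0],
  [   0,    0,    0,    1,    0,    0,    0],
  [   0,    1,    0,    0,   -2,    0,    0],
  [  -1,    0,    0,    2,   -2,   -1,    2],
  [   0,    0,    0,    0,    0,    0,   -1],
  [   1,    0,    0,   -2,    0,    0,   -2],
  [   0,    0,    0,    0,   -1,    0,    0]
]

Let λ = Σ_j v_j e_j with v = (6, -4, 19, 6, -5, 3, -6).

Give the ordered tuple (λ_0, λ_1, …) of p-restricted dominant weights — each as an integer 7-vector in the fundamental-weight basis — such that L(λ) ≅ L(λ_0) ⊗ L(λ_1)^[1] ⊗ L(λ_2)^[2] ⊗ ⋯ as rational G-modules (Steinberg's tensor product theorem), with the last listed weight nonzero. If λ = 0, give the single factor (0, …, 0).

((5, 6, 6, 1, 6, 6, 5),)

In the fundamental-weight basis, λ has coordinates c = M·v (v = (6, -4, 19, 6, -5, 3, -6)):
  c_1 = 0·6 + (0)·(-4) + 1·19 + 0·6 + (4)·(-5) + 2·3 + (0)·(-6) = 5
  c_2 = 0·6 + (0)·(-4) + 0·19 + 1·6 + (0)·(-5) + 0·3 + (0)·(-6) = 6
  c_3 = 0·6 + (1)·(-4) + 0·19 + 0·6 + (-2)·(-5) + 0·3 + (0)·(-6) = 6
  c_4 = (-1)·(6) + (0)·(-4) + 0·19 + 2·6 + (-2)·(-5) + (-1)·(3) + (2)·(-6) = 1
  c_5 = 0·6 + (0)·(-4) + 0·19 + 0·6 + (0)·(-5) + 0·3 + (-1)·(-6) = 6
  c_6 = 1·6 + (0)·(-4) + 0·19 + (-2)·(6) + (0)·(-5) + 0·3 + (-2)·(-6) = 6
  c_7 = 0·6 + (0)·(-4) + 0·19 + 0·6 + (-1)·(-5) + 0·3 + (0)·(-6) = 5
Base-7 expansion of each c_i:
  c_1 = 5 = 5·7^0
  c_2 = 6 = 6·7^0
  c_3 = 6 = 6·7^0
  c_4 = 1 = 1·7^0
  c_5 = 6 = 6·7^0
  c_6 = 6 = 6·7^0
  c_7 = 5 = 5·7^0
Factor λ_0 = (5, 6, 6, 1, 6, 6, 5)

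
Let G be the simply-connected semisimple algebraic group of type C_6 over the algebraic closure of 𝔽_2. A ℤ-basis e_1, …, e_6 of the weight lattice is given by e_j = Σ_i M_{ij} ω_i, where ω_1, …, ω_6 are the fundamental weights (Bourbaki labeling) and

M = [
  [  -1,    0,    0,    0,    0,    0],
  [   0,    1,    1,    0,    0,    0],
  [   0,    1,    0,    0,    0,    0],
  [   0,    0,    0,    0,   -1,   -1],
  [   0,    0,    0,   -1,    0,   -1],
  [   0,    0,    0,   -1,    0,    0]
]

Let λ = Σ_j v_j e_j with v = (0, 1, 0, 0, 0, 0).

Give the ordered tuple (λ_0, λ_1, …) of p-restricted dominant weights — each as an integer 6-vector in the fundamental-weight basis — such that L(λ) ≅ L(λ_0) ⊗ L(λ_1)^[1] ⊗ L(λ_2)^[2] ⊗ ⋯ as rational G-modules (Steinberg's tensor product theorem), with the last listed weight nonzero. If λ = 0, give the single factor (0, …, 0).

((0, 1, 1, 0, 0, 0),)

Change of basis e → ω: c = M·v where v = (0, 1, 0, 0, 0, 0):
  c_1 = -1*0 + 0*1 + 0*0 + 0*0 + 0*0 + 0*0 = 0
  c_2 = 0*0 + 1*1 + 1*0 + 0*0 + 0*0 + 0*0 = 1
  c_3 = 0*0 + 1*1 + 0*0 + 0*0 + 0*0 + 0*0 = 1
  c_4 = 0*0 + 0*1 + 0*0 + 0*0 + -1*0 + -1*0 = 0
  c_5 = 0*0 + 0*1 + 0*0 + -1*0 + 0*0 + -1*0 = 0
  c_6 = 0*0 + 0*1 + 0*0 + -1*0 + 0*0 + 0*0 = 0
p = 2; digits c_i = Σ_j d_{ij}·2^j, 0 ≤ d_{ij} < 2:
  c_1 = 0
  c_2 = 1 = 1·2^0
  c_3 = 1 = 1·2^0
  c_4 = 0
  c_5 = 0
  c_6 = 0
Factor λ_0 = (0, 1, 1, 0, 0, 0)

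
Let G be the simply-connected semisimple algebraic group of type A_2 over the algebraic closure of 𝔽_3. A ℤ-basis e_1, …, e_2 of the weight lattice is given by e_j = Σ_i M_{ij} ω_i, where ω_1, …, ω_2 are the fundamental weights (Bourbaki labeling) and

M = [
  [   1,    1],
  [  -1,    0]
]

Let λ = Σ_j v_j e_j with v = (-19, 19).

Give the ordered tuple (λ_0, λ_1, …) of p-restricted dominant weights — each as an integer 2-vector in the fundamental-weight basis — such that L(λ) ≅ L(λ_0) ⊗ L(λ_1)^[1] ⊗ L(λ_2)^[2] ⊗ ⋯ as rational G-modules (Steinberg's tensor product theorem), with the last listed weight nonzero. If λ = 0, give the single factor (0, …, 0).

Compute c_i = Σ_j M_{ij} v_j with v = (-19, 19):
  c_1 = (1)·(-19) + 1·19 = 0
  c_2 = (-1)·(-19) + 0·19 = 19
Expand coordinatewise in base 3:
  c_1 = 0
  c_2 = 19 = 1·3^0 + 0·3^1 + 2·3^2
p-restricted factor λ_0 = (0, 1)
p-restricted factor λ_1 = (0, 0)
p-restricted factor λ_2 = (0, 2)

((0, 1), (0, 0), (0, 2))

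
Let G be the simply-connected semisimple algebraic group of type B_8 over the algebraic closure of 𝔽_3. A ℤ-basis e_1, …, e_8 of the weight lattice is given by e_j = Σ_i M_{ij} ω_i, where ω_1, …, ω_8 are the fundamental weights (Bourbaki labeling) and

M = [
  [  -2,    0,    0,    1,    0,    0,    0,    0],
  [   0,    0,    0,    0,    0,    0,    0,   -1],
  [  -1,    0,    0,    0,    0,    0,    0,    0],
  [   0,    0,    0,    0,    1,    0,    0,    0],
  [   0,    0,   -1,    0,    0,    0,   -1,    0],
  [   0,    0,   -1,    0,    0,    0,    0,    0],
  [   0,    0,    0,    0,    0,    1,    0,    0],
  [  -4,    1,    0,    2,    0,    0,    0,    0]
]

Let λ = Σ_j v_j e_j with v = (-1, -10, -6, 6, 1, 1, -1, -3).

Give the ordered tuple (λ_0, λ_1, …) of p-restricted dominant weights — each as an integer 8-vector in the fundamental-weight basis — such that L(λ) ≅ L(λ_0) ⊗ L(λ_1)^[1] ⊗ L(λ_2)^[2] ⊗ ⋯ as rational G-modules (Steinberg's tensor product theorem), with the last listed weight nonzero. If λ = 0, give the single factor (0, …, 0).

((2, 0, 1, 1, 1, 0, 1, 0), (2, 1, 0, 0, 2, 2, 0, 2))

Converting to the ω-basis (c_i = row i of M dotted with v = (-1, -10, -6, 6, 1, 1, -1, -3)):
  c_1 = -2*-1 + 0*-10 + 0*-6 + 1*6 + 0*1 + 0*1 + 0*-1 + 0*-3 = 8
  c_2 = 0*-1 + 0*-10 + 0*-6 + 0*6 + 0*1 + 0*1 + 0*-1 + -1*-3 = 3
  c_3 = -1*-1 + 0*-10 + 0*-6 + 0*6 + 0*1 + 0*1 + 0*-1 + 0*-3 = 1
  c_4 = 0*-1 + 0*-10 + 0*-6 + 0*6 + 1*1 + 0*1 + 0*-1 + 0*-3 = 1
  c_5 = 0*-1 + 0*-10 + -1*-6 + 0*6 + 0*1 + 0*1 + -1*-1 + 0*-3 = 7
  c_6 = 0*-1 + 0*-10 + -1*-6 + 0*6 + 0*1 + 0*1 + 0*-1 + 0*-3 = 6
  c_7 = 0*-1 + 0*-10 + 0*-6 + 0*6 + 0*1 + 1*1 + 0*-1 + 0*-3 = 1
  c_8 = -4*-1 + 1*-10 + 0*-6 + 2*6 + 0*1 + 0*1 + 0*-1 + 0*-3 = 6
Expand coordinatewise in base 3:
  c_1 = 8 = 2·3^0 + 2·3^1
  c_2 = 3 = 0·3^0 + 1·3^1
  c_3 = 1 = 1·3^0
  c_4 = 1 = 1·3^0
  c_5 = 7 = 1·3^0 + 2·3^1
  c_6 = 6 = 0·3^0 + 2·3^1
  c_7 = 1 = 1·3^0
  c_8 = 6 = 0·3^0 + 2·3^1
p-restricted factor λ_0 = (2, 0, 1, 1, 1, 0, 1, 0)
p-restricted factor λ_1 = (2, 1, 0, 0, 2, 2, 0, 2)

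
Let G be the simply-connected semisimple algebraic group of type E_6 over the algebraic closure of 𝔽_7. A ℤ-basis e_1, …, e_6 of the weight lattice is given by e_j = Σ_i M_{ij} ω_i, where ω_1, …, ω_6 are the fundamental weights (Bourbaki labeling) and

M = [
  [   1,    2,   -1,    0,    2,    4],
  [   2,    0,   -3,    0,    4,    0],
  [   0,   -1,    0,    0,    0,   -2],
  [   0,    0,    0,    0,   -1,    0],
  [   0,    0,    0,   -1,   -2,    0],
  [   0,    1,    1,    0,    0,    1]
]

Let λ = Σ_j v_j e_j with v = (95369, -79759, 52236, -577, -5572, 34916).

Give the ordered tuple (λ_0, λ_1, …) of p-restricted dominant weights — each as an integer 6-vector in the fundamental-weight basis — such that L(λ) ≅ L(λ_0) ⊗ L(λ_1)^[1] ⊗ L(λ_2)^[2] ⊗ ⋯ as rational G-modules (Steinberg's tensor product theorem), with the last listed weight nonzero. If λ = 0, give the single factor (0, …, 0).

Converting to the ω-basis (c_i = row i of M dotted with v = (95369, -79759, 52236, -577, -5572, 34916)):
  c_1 = 1·95369 + (2)·(-79759) + (-1)·(52236) + (0)·(-577) + (2)·(-5572) + 4·34916 = 12135
  c_2 = 2·95369 + (0)·(-79759) + (-3)·(52236) + (0)·(-577) + (4)·(-5572) + 0·34916 = 11742
  c_3 = 0·95369 + (-1)·(-79759) + 0·52236 + (0)·(-577) + (0)·(-5572) + (-2)·(34916) = 9927
  c_4 = 0·95369 + (0)·(-79759) + 0·52236 + (0)·(-577) + (-1)·(-5572) + 0·34916 = 5572
  c_5 = 0·95369 + (0)·(-79759) + 0·52236 + (-1)·(-577) + (-2)·(-5572) + 0·34916 = 11721
  c_6 = 0·95369 + (1)·(-79759) + 1·52236 + (0)·(-577) + (0)·(-5572) + 1·34916 = 7393
Expand coordinatewise in base 7:
  c_1 = 12135 = 4·7^0 + 4·7^1 + 2·7^2 + 0·7^3 + 5·7^4
  c_2 = 11742 = 3·7^0 + 4·7^1 + 1·7^2 + 6·7^3 + 4·7^4
  c_3 = 9927 = 1·7^0 + 4·7^1 + 6·7^2 + 0·7^3 + 4·7^4
  c_4 = 5572 = 0·7^0 + 5·7^1 + 1·7^2 + 2·7^3 + 2·7^4
  c_5 = 11721 = 3·7^0 + 1·7^1 + 1·7^2 + 6·7^3 + 4·7^4
  c_6 = 7393 = 1·7^0 + 6·7^1 + 3·7^2 + 0·7^3 + 3·7^4
λ_0 = (4, 3, 1, 0, 3, 1)
λ_1 = (4, 4, 4, 5, 1, 6)
λ_2 = (2, 1, 6, 1, 1, 3)
λ_3 = (0, 6, 0, 2, 6, 0)
λ_4 = (5, 4, 4, 2, 4, 3)

((4, 3, 1, 0, 3, 1), (4, 4, 4, 5, 1, 6), (2, 1, 6, 1, 1, 3), (0, 6, 0, 2, 6, 0), (5, 4, 4, 2, 4, 3))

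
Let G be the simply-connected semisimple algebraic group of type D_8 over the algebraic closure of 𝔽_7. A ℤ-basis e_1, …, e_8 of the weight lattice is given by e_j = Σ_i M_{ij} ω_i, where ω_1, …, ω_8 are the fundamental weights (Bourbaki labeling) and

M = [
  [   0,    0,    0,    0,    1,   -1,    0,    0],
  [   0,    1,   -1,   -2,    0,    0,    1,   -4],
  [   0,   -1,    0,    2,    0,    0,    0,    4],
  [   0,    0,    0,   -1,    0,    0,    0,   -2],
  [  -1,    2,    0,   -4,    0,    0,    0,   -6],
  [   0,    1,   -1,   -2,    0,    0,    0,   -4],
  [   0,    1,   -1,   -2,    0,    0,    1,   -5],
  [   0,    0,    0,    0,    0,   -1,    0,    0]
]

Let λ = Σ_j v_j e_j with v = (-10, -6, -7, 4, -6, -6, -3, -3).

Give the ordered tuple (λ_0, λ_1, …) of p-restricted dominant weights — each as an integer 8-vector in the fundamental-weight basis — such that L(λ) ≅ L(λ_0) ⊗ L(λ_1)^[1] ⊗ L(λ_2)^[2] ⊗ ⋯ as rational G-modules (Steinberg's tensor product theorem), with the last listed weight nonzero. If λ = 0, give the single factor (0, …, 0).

Converting to the ω-basis (c_i = row i of M dotted with v = (-10, -6, -7, 4, -6, -6, -3, -3)):
  c_1 = (0)·(-10) + (0)·(-6) + (0)·(-7) + 0·4 + (1)·(-6) + (-1)·(-6) + (0)·(-3) + (0)·(-3) = 0
  c_2 = (0)·(-10) + (1)·(-6) + (-1)·(-7) + (-2)·(4) + (0)·(-6) + (0)·(-6) + (1)·(-3) + (-4)·(-3) = 2
  c_3 = (0)·(-10) + (-1)·(-6) + (0)·(-7) + 2·4 + (0)·(-6) + (0)·(-6) + (0)·(-3) + (4)·(-3) = 2
  c_4 = (0)·(-10) + (0)·(-6) + (0)·(-7) + (-1)·(4) + (0)·(-6) + (0)·(-6) + (0)·(-3) + (-2)·(-3) = 2
  c_5 = (-1)·(-10) + (2)·(-6) + (0)·(-7) + (-4)·(4) + (0)·(-6) + (0)·(-6) + (0)·(-3) + (-6)·(-3) = 0
  c_6 = (0)·(-10) + (1)·(-6) + (-1)·(-7) + (-2)·(4) + (0)·(-6) + (0)·(-6) + (0)·(-3) + (-4)·(-3) = 5
  c_7 = (0)·(-10) + (1)·(-6) + (-1)·(-7) + (-2)·(4) + (0)·(-6) + (0)·(-6) + (1)·(-3) + (-5)·(-3) = 5
  c_8 = (0)·(-10) + (0)·(-6) + (0)·(-7) + 0·4 + (0)·(-6) + (-1)·(-6) + (0)·(-3) + (0)·(-3) = 6
Expand coordinatewise in base 7:
  c_1 = 0
  c_2 = 2 = 2·7^0
  c_3 = 2 = 2·7^0
  c_4 = 2 = 2·7^0
  c_5 = 0
  c_6 = 5 = 5·7^0
  c_7 = 5 = 5·7^0
  c_8 = 6 = 6·7^0
Factor λ_0 = (0, 2, 2, 2, 0, 5, 5, 6)

((0, 2, 2, 2, 0, 5, 5, 6),)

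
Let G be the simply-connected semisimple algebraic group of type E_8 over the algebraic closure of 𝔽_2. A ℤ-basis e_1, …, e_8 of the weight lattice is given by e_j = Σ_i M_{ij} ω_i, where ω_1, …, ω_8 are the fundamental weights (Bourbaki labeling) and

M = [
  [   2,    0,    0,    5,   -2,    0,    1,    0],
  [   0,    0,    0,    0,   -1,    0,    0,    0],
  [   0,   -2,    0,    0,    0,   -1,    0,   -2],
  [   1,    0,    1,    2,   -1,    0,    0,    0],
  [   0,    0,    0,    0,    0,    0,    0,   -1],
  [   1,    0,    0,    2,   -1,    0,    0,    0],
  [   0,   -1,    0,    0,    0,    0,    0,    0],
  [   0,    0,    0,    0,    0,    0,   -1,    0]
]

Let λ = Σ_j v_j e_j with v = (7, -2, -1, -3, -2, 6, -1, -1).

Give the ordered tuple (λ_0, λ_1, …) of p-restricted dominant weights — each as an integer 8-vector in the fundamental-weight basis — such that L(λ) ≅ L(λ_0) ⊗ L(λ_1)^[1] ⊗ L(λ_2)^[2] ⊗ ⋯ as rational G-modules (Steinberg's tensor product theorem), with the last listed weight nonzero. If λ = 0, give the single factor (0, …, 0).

Change of basis e → ω: c = M·v where v = (7, -2, -1, -3, -2, 6, -1, -1):
  c_1 = (2)·(7) + (0)·(-2) + (0)·(-1) + (5)·(-3) + (-2)·(-2) + (0)·(6) + (1)·(-1) + (0)·(-1) = 2
  c_2 = (0)·(7) + (0)·(-2) + (0)·(-1) + (0)·(-3) + (-1)·(-2) + (0)·(6) + (0)·(-1) + (0)·(-1) = 2
  c_3 = (0)·(7) + (-2)·(-2) + (0)·(-1) + (0)·(-3) + (0)·(-2) + (-1)·(6) + (0)·(-1) + (-2)·(-1) = 0
  c_4 = (1)·(7) + (0)·(-2) + (1)·(-1) + (2)·(-3) + (-1)·(-2) + (0)·(6) + (0)·(-1) + (0)·(-1) = 2
  c_5 = (0)·(7) + (0)·(-2) + (0)·(-1) + (0)·(-3) + (0)·(-2) + (0)·(6) + (0)·(-1) + (-1)·(-1) = 1
  c_6 = (1)·(7) + (0)·(-2) + (0)·(-1) + (2)·(-3) + (-1)·(-2) + (0)·(6) + (0)·(-1) + (0)·(-1) = 3
  c_7 = (0)·(7) + (-1)·(-2) + (0)·(-1) + (0)·(-3) + (0)·(-2) + (0)·(6) + (0)·(-1) + (0)·(-1) = 2
  c_8 = (0)·(7) + (0)·(-2) + (0)·(-1) + (0)·(-3) + (0)·(-2) + (0)·(6) + (-1)·(-1) + (0)·(-1) = 1
Expand coordinatewise in base 2:
  c_1 = 2 = 0·2^0 + 1·2^1
  c_2 = 2 = 0·2^0 + 1·2^1
  c_3 = 0
  c_4 = 2 = 0·2^0 + 1·2^1
  c_5 = 1 = 1·2^0
  c_6 = 3 = 1·2^0 + 1·2^1
  c_7 = 2 = 0·2^0 + 1·2^1
  c_8 = 1 = 1·2^0
p-restricted factor λ_0 = (0, 0, 0, 0, 1, 1, 0, 1)
p-restricted factor λ_1 = (1, 1, 0, 1, 0, 1, 1, 0)

((0, 0, 0, 0, 1, 1, 0, 1), (1, 1, 0, 1, 0, 1, 1, 0))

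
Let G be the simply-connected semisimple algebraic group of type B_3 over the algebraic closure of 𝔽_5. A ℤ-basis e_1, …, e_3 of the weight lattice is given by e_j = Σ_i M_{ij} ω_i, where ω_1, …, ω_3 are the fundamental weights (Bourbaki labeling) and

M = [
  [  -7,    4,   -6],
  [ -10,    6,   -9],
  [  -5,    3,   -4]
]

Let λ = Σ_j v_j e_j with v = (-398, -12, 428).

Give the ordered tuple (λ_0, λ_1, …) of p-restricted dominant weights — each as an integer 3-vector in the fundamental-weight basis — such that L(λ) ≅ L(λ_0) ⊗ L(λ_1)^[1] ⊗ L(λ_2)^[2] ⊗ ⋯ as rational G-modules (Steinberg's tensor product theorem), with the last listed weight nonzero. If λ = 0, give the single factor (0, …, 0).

((0, 1, 2), (4, 1, 3), (1, 2, 4), (1, 0, 1))

Change of basis e → ω: c = M·v where v = (-398, -12, 428):
  c_1 = (-7)·(-398) + (4)·(-12) + (-6)·(428) = 170
  c_2 = (-10)·(-398) + (6)·(-12) + (-9)·(428) = 56
  c_3 = (-5)·(-398) + (3)·(-12) + (-4)·(428) = 242
Expand coordinatewise in base 5:
  c_1 = 170 = 0·5^0 + 4·5^1 + 1·5^2 + 1·5^3
  c_2 = 56 = 1·5^0 + 1·5^1 + 2·5^2
  c_3 = 242 = 2·5^0 + 3·5^1 + 4·5^2 + 1·5^3
Factor λ_0 = (0, 1, 2)
Factor λ_1 = (4, 1, 3)
Factor λ_2 = (1, 2, 4)
Factor λ_3 = (1, 0, 1)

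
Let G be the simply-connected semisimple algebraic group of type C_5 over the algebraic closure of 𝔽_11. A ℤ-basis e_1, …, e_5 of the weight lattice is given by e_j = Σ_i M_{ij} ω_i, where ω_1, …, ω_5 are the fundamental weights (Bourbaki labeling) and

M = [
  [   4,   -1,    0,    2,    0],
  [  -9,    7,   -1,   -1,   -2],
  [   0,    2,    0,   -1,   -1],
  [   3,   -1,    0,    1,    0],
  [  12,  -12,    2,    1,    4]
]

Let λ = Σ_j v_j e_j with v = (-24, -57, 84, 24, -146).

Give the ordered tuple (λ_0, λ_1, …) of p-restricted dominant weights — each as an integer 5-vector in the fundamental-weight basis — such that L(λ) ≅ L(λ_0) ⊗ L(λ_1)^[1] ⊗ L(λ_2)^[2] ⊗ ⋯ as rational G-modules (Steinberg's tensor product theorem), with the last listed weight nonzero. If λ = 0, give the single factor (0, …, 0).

((9, 1, 8, 9, 4),)

Converting to the ω-basis (c_i = row i of M dotted with v = (-24, -57, 84, 24, -146)):
  c_1 = 4*-24 + -1*-57 + 0*84 + 2*24 + 0*-146 = 9
  c_2 = -9*-24 + 7*-57 + -1*84 + -1*24 + -2*-146 = 1
  c_3 = 0*-24 + 2*-57 + 0*84 + -1*24 + -1*-146 = 8
  c_4 = 3*-24 + -1*-57 + 0*84 + 1*24 + 0*-146 = 9
  c_5 = 12*-24 + -12*-57 + 2*84 + 1*24 + 4*-146 = 4
Writing each c_i in base p = 11:
  c_1 = 9 = 9·11^0
  c_2 = 1 = 1·11^0
  c_3 = 8 = 8·11^0
  c_4 = 9 = 9·11^0
  c_5 = 4 = 4·11^0
Factor λ_0 = (9, 1, 8, 9, 4)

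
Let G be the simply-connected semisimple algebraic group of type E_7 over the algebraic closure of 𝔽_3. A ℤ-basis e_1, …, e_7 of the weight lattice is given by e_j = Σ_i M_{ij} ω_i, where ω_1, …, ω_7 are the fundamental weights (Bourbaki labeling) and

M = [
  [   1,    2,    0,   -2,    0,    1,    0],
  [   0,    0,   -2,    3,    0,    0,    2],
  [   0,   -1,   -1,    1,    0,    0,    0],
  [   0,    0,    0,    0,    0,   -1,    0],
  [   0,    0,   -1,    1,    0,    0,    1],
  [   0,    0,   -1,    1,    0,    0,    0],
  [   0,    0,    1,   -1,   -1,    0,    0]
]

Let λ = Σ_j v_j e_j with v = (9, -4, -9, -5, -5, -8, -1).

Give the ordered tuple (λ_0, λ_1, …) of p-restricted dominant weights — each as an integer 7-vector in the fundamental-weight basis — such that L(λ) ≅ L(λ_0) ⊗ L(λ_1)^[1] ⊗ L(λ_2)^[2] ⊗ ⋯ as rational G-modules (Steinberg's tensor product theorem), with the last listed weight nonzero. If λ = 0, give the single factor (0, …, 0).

Compute c_i = Σ_j M_{ij} v_j with v = (9, -4, -9, -5, -5, -8, -1):
  c_1 = 1*9 + 2*-4 + 0*-9 + -2*-5 + 0*-5 + 1*-8 + 0*-1 = 3
  c_2 = 0*9 + 0*-4 + -2*-9 + 3*-5 + 0*-5 + 0*-8 + 2*-1 = 1
  c_3 = 0*9 + -1*-4 + -1*-9 + 1*-5 + 0*-5 + 0*-8 + 0*-1 = 8
  c_4 = 0*9 + 0*-4 + 0*-9 + 0*-5 + 0*-5 + -1*-8 + 0*-1 = 8
  c_5 = 0*9 + 0*-4 + -1*-9 + 1*-5 + 0*-5 + 0*-8 + 1*-1 = 3
  c_6 = 0*9 + 0*-4 + -1*-9 + 1*-5 + 0*-5 + 0*-8 + 0*-1 = 4
  c_7 = 0*9 + 0*-4 + 1*-9 + -1*-5 + -1*-5 + 0*-8 + 0*-1 = 1
Base-3 expansion of each c_i:
  c_1 = 3 = 0·3^0 + 1·3^1
  c_2 = 1 = 1·3^0
  c_3 = 8 = 2·3^0 + 2·3^1
  c_4 = 8 = 2·3^0 + 2·3^1
  c_5 = 3 = 0·3^0 + 1·3^1
  c_6 = 4 = 1·3^0 + 1·3^1
  c_7 = 1 = 1·3^0
λ_0 = (0, 1, 2, 2, 0, 1, 1)
λ_1 = (1, 0, 2, 2, 1, 1, 0)

((0, 1, 2, 2, 0, 1, 1), (1, 0, 2, 2, 1, 1, 0))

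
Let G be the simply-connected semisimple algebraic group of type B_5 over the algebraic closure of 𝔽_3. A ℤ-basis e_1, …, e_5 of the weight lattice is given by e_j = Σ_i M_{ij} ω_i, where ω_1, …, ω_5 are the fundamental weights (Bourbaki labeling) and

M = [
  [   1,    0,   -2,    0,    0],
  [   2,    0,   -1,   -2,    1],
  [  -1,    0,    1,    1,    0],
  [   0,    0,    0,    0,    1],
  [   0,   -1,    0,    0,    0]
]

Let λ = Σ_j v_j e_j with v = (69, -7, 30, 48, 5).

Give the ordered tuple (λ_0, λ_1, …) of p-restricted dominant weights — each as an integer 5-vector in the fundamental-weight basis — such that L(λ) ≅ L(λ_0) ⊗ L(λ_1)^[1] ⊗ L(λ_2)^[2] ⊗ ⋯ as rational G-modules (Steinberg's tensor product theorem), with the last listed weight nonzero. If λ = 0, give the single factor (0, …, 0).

((0, 2, 0, 2, 1), (0, 2, 0, 1, 2), (1, 1, 1, 0, 0))

In the fundamental-weight basis, λ has coordinates c = M·v (v = (69, -7, 30, 48, 5)):
  c_1 = (1)·(69) + (0)·(-7) + (-2)·(30) + (0)·(48) + (0)·(5) = 9
  c_2 = (2)·(69) + (0)·(-7) + (-1)·(30) + (-2)·(48) + (1)·(5) = 17
  c_3 = (-1)·(69) + (0)·(-7) + (1)·(30) + (1)·(48) + (0)·(5) = 9
  c_4 = (0)·(69) + (0)·(-7) + (0)·(30) + (0)·(48) + (1)·(5) = 5
  c_5 = (0)·(69) + (-1)·(-7) + (0)·(30) + (0)·(48) + (0)·(5) = 7
p = 3; digits c_i = Σ_j d_{ij}·3^j, 0 ≤ d_{ij} < 3:
  c_1 = 9 = 0·3^0 + 0·3^1 + 1·3^2
  c_2 = 17 = 2·3^0 + 2·3^1 + 1·3^2
  c_3 = 9 = 0·3^0 + 0·3^1 + 1·3^2
  c_4 = 5 = 2·3^0 + 1·3^1
  c_5 = 7 = 1·3^0 + 2·3^1
λ_0 = (0, 2, 0, 2, 1)
λ_1 = (0, 2, 0, 1, 2)
λ_2 = (1, 1, 1, 0, 0)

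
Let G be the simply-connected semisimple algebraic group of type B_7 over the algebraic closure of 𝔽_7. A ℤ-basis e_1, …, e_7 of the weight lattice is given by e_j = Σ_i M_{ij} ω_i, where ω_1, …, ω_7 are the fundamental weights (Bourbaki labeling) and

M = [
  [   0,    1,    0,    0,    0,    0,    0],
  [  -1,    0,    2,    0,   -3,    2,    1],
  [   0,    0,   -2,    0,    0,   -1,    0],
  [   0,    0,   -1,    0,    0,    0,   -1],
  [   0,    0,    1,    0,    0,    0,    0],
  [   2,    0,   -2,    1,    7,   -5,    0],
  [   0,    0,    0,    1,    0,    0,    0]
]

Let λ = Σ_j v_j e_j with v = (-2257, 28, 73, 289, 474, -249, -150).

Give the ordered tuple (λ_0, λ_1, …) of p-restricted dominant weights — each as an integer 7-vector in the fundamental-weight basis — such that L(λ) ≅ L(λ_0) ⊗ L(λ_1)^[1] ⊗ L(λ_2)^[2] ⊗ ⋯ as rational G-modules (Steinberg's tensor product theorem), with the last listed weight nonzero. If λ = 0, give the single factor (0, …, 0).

Converting to the ω-basis (c_i = row i of M dotted with v = (-2257, 28, 73, 289, 474, -249, -150)):
  c_1 = 0*-2257 + 1*28 + 0*73 + 0*289 + 0*474 + 0*-249 + 0*-150 = 28
  c_2 = -1*-2257 + 0*28 + 2*73 + 0*289 + -3*474 + 2*-249 + 1*-150 = 333
  c_3 = 0*-2257 + 0*28 + -2*73 + 0*289 + 0*474 + -1*-249 + 0*-150 = 103
  c_4 = 0*-2257 + 0*28 + -1*73 + 0*289 + 0*474 + 0*-249 + -1*-150 = 77
  c_5 = 0*-2257 + 0*28 + 1*73 + 0*289 + 0*474 + 0*-249 + 0*-150 = 73
  c_6 = 2*-2257 + 0*28 + -2*73 + 1*289 + 7*474 + -5*-249 + 0*-150 = 192
  c_7 = 0*-2257 + 0*28 + 0*73 + 1*289 + 0*474 + 0*-249 + 0*-150 = 289
Expand coordinatewise in base 7:
  c_1 = 28 = 0·7^0 + 4·7^1
  c_2 = 333 = 4·7^0 + 5·7^1 + 6·7^2
  c_3 = 103 = 5·7^0 + 0·7^1 + 2·7^2
  c_4 = 77 = 0·7^0 + 4·7^1 + 1·7^2
  c_5 = 73 = 3·7^0 + 3·7^1 + 1·7^2
  c_6 = 192 = 3·7^0 + 6·7^1 + 3·7^2
  c_7 = 289 = 2·7^0 + 6·7^1 + 5·7^2
λ_0 = (0, 4, 5, 0, 3, 3, 2)
λ_1 = (4, 5, 0, 4, 3, 6, 6)
λ_2 = (0, 6, 2, 1, 1, 3, 5)

((0, 4, 5, 0, 3, 3, 2), (4, 5, 0, 4, 3, 6, 6), (0, 6, 2, 1, 1, 3, 5))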